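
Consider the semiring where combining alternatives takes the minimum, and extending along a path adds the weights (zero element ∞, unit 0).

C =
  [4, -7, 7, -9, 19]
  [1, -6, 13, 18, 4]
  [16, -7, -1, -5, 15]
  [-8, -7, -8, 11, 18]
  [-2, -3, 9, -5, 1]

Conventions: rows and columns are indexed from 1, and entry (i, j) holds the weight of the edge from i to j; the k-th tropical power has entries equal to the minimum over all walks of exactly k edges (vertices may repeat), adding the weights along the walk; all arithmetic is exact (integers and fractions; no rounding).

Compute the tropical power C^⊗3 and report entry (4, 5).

C^⊗2:
  [-17, -16, -17, -5, -3]
  [-5, -12, 7, -8, -2]
  [-13, -13, -13, -6, -3]
  [-6, -15, -9, -17, -3]
  [-13, -12, -13, -11, 1]
C^⊗3:
  [-15, -24, -18, -26, -12]
  [-16, -18, -16, -14, -8]
  [-14, -20, -14, -22, -9]
  [-25, -24, -25, -15, -11]
  [-19, -20, -19, -22, -8]
Key observation: the optimum is the walk 4->1->2->5, with weight (-8) + (-7) + 4 = -11.
Optimal value attained by: walk 4->1->2->5.
Answer: (C^⊗3)[4][5] = -11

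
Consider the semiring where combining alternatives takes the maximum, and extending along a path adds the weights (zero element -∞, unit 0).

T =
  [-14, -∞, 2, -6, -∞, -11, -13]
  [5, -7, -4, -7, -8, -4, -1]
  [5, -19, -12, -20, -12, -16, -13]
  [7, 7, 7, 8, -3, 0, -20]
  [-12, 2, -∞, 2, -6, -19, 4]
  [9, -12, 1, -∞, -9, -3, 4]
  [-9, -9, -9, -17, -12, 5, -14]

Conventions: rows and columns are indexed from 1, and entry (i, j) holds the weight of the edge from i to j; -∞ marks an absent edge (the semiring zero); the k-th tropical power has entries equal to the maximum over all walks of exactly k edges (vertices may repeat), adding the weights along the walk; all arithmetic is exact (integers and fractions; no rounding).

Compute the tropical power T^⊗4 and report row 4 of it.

T^⊗2:
  [7, 1, 1, 2, -9, -6, -7]
  [5, 0, 7, 1, -10, 4, 0]
  [-7, -10, 7, -1, -18, -6, -8]
  [15, 15, 15, 16, 5, 8, 6]
  [9, 9, 9, 10, -1, 9, 1]
  [6, -5, 11, 3, -8, 9, 1]
  [14, -7, 6, -9, -4, 2, 9]
T^⊗3:
  [9, 9, 9, 10, -1, 2, 0]
  [13, 8, 8, 9, -2, 5, 8]
  [12, 6, 6, 7, -4, -1, -2]
  [23, 23, 23, 24, 13, 16, 14]
  [18, 17, 17, 18, 7, 10, 13]
  [18, 10, 10, 11, 0, 6, 13]
  [11, 0, 16, 8, -3, 14, 6]
T^⊗4:
  [17, 17, 17, 18, 7, 10, 8]
  [16, 16, 16, 17, 6, 13, 9]
  [14, 14, 14, 15, 4, 7, 5]
  [31, 31, 31, 32, 21, 24, 22]
  [25, 25, 25, 26, 15, 18, 16]
  [18, 18, 20, 19, 8, 18, 10]
  [23, 15, 15, 16, 5, 11, 18]
Answer: row 4 of T^⊗4 = [31, 31, 31, 32, 21, 24, 22]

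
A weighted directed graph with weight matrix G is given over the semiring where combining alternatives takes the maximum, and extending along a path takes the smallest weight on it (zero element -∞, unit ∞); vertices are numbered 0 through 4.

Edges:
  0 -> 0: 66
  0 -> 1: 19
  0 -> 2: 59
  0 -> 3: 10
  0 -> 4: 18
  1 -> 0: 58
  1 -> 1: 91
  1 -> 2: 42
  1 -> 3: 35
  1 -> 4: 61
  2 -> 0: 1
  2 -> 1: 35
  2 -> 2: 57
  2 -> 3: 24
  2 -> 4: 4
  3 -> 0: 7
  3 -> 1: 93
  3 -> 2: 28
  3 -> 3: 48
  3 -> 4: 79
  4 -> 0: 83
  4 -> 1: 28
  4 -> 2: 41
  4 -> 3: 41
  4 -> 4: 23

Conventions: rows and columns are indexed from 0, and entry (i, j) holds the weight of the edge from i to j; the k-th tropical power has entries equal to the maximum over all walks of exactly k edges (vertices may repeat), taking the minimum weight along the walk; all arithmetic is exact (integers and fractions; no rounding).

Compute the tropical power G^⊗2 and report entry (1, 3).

G^⊗2:
  [66, 35, 59, 24, 19]
  [61, 91, 58, 41, 61]
  [35, 35, 57, 35, 35]
  [79, 91, 42, 48, 61]
  [66, 41, 59, 41, 41]
Key observation: the optimum is the walk 1->4->3, with weight 61 min 41 = 41.
Optimal value attained by: walk 1->4->3.
Answer: (G^⊗2)[1][3] = 41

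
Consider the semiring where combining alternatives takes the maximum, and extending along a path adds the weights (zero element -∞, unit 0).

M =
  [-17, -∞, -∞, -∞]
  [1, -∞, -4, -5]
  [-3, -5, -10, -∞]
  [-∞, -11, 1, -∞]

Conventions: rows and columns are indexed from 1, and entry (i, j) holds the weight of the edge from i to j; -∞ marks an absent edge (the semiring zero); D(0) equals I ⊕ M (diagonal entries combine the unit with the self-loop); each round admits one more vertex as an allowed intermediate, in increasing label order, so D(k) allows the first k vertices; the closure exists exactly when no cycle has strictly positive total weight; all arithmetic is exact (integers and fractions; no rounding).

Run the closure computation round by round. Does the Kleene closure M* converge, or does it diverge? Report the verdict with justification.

D(0):
  [0, -∞, -∞, -∞]
  [1, 0, -4, -5]
  [-3, -5, 0, -∞]
  [-∞, -11, 1, 0]
D(1):
  [0, -∞, -∞, -∞]
  [1, 0, -4, -5]
  [-3, -5, 0, -∞]
  [-∞, -11, 1, 0]
D(2):
  [0, -∞, -∞, -∞]
  [1, 0, -4, -5]
  [-3, -5, 0, -10]
  [-10, -11, 1, 0]
D(3):
  [0, -∞, -∞, -∞]
  [1, 0, -4, -5]
  [-3, -5, 0, -10]
  [-2, -4, 1, 0]
D(4):
  [0, -∞, -∞, -∞]
  [1, 0, -4, -5]
  [-3, -5, 0, -10]
  [-2, -4, 1, 0]
Key observation: every diagonal entry stays at the unit through all rounds, so no improving cycle exists.
Answer: CONVERGES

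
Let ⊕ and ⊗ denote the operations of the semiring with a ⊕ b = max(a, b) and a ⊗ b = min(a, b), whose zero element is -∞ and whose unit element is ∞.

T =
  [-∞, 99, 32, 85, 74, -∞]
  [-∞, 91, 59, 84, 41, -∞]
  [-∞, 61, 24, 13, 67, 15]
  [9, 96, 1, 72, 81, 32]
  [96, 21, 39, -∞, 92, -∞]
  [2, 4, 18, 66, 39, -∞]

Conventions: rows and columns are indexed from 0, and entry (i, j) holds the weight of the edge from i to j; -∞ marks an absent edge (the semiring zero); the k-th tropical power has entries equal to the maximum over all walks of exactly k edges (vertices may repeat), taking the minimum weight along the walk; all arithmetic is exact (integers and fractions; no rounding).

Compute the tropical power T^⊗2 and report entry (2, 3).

T^⊗2:
  [74, 91, 59, 84, 81, 32]
  [41, 91, 59, 84, 81, 32]
  [67, 61, 59, 61, 67, 15]
  [81, 91, 59, 84, 81, 32]
  [92, 96, 39, 85, 92, 15]
  [39, 66, 39, 66, 66, 32]
Key observation: the optimum is the walk 2->1->3, with weight 61 min 84 = 61.
Optimal value attained by: walk 2->1->3.
Answer: (T^⊗2)[2][3] = 61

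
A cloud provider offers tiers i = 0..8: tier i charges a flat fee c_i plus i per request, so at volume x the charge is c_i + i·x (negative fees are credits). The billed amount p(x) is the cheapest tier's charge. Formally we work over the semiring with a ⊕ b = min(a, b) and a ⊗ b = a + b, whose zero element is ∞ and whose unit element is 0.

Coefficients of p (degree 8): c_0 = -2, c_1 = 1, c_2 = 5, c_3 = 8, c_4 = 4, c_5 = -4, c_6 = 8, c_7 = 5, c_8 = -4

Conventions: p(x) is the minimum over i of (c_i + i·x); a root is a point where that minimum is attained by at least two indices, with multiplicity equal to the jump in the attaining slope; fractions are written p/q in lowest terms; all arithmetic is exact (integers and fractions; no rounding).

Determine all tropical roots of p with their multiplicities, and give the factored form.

hull edge (i=0, c=-2) to (i=5, c=-4): slope -2/5, span 5
hull edge (i=5, c=-4) to (i=8, c=-4): slope 0, span 3
Factored form: p(x) = -4 ⊗ (x ⊕ 0) ⊗ (x ⊕ 0) ⊗ (x ⊕ 0) ⊗ (x ⊕ 2/5) ⊗ (x ⊕ 2/5) ⊗ (x ⊕ 2/5) ⊗ (x ⊕ 2/5) ⊗ (x ⊕ 2/5)
Answer: roots = 0 (mult 3), 2/5 (mult 5)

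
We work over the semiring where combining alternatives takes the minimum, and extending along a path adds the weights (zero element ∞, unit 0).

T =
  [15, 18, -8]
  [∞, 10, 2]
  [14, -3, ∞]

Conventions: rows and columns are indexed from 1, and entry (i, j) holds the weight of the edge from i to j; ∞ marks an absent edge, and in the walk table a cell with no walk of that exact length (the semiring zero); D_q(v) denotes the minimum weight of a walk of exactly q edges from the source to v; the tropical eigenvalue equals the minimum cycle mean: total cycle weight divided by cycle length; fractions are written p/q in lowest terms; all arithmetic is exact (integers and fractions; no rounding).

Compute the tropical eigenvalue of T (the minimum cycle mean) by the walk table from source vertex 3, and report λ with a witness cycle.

q=0: [∞, ∞, 0]
q=1: [14, -3, ∞]
q=2: [29, 7, -1]
q=3: [13, -4, 9]
Optimal cycle mean attained by: cycle 2->3->2, total 2 + (-3), length 2.
Answer: λ = -1/2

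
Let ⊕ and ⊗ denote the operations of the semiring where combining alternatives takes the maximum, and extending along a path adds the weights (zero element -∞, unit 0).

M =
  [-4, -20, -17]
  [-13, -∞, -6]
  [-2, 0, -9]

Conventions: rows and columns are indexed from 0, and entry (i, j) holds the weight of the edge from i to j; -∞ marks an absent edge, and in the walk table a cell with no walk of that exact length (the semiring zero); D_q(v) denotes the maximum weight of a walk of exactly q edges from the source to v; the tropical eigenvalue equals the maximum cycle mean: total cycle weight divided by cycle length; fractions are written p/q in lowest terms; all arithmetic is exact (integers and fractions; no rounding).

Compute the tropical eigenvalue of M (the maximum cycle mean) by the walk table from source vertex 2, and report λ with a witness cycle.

q=0: [-∞, -∞, 0]
q=1: [-2, 0, -9]
q=2: [-6, -9, -6]
q=3: [-8, -6, -15]
Optimal cycle mean attained by: cycle 1->2->1, total (-6) + 0, length 2.
Answer: λ = -3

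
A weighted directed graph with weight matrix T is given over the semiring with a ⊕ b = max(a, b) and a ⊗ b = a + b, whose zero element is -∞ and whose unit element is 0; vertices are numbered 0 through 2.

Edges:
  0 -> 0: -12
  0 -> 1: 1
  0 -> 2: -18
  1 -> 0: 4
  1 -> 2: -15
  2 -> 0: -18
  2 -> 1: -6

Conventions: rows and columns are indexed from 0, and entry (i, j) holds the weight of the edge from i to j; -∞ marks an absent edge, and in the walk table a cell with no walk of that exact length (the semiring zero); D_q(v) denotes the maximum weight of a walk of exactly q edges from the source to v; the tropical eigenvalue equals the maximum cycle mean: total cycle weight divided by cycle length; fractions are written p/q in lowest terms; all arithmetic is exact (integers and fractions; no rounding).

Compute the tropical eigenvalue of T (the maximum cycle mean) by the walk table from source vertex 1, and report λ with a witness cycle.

q=0: [-∞, 0, -∞]
q=1: [4, -∞, -15]
q=2: [-8, 5, -14]
q=3: [9, -7, -10]
Optimal cycle mean attained by: cycle 0->1->0, total 1 + 4, length 2.
Answer: λ = 5/2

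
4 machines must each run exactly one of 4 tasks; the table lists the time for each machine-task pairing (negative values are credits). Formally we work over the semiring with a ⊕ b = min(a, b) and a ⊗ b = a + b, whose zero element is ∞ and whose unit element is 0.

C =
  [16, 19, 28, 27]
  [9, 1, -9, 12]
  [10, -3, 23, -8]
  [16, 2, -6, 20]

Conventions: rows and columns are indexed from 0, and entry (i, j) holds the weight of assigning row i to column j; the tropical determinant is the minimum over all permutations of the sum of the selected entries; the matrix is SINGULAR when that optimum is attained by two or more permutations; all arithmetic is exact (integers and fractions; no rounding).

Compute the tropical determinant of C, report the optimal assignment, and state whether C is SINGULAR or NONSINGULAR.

σ = (0, 1, 2, 3): 16 + 1 + 23 + 20 = 60
σ = (0, 1, 3, 2): 16 + 1 + (-8) + (-6) = 3
σ = (0, 2, 1, 3): 16 + (-9) + (-3) + 20 = 24
σ = (0, 2, 3, 1): 16 + (-9) + (-8) + 2 = 1
σ = (0, 3, 1, 2): 16 + 12 + (-3) + (-6) = 19
σ = (0, 3, 2, 1): 16 + 12 + 23 + 2 = 53
σ = (1, 0, 2, 3): 19 + 9 + 23 + 20 = 71
σ = (1, 0, 3, 2): 19 + 9 + (-8) + (-6) = 14
σ = (1, 2, 0, 3): 19 + (-9) + 10 + 20 = 40
σ = (1, 2, 3, 0): 19 + (-9) + (-8) + 16 = 18
σ = (1, 3, 0, 2): 19 + 12 + 10 + (-6) = 35
σ = (1, 3, 2, 0): 19 + 12 + 23 + 16 = 70
σ = (2, 0, 1, 3): 28 + 9 + (-3) + 20 = 54
σ = (2, 0, 3, 1): 28 + 9 + (-8) + 2 = 31
σ = (2, 1, 0, 3): 28 + 1 + 10 + 20 = 59
σ = (2, 1, 3, 0): 28 + 1 + (-8) + 16 = 37
σ = (2, 3, 0, 1): 28 + 12 + 10 + 2 = 52
σ = (2, 3, 1, 0): 28 + 12 + (-3) + 16 = 53
σ = (3, 0, 1, 2): 27 + 9 + (-3) + (-6) = 27
σ = (3, 0, 2, 1): 27 + 9 + 23 + 2 = 61
σ = (3, 1, 0, 2): 27 + 1 + 10 + (-6) = 32
σ = (3, 1, 2, 0): 27 + 1 + 23 + 16 = 67
σ = (3, 2, 0, 1): 27 + (-9) + 10 + 2 = 30
σ = (3, 2, 1, 0): 27 + (-9) + (-3) + 16 = 31
Optimal value attained by: σ = (0, 2, 3, 1).
Answer: det⊕(C) = 1; verdict: NONSINGULAR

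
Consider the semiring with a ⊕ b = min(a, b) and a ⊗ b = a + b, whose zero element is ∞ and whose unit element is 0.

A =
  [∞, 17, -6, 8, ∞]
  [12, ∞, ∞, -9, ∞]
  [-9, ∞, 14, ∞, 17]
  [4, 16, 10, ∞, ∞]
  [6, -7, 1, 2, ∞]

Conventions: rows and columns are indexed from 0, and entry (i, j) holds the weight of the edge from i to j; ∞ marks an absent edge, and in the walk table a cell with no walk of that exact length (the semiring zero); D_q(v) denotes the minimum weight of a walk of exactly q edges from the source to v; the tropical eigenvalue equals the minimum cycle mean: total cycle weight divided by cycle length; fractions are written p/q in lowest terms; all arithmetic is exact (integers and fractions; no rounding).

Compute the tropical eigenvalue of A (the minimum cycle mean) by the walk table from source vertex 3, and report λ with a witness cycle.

q=0: [∞, ∞, ∞, 0, ∞]
q=1: [4, 16, 10, ∞, ∞]
q=2: [1, 21, -2, 7, 27]
q=3: [-11, 18, -5, 9, 15]
q=4: [-14, 6, -17, -3, 12]
q=5: [-26, 3, -20, -6, 0]
Optimal cycle mean attained by: cycle 0->2->0, total (-6) + (-9), length 2.
Answer: λ = -15/2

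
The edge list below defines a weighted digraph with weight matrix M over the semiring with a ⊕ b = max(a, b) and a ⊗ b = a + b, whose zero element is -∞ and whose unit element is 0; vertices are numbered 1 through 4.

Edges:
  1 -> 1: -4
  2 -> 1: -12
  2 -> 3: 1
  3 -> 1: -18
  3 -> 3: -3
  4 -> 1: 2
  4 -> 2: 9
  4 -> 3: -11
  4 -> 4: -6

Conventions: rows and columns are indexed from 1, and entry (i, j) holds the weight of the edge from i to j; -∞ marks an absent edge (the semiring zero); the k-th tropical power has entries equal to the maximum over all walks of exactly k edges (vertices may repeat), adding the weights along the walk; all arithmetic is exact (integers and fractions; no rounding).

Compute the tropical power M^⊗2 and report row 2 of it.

M^⊗2:
  [-8, -∞, -∞, -∞]
  [-16, -∞, -2, -∞]
  [-21, -∞, -6, -∞]
  [-2, 3, 10, -12]
Answer: row 2 of M^⊗2 = [-16, -∞, -2, -∞]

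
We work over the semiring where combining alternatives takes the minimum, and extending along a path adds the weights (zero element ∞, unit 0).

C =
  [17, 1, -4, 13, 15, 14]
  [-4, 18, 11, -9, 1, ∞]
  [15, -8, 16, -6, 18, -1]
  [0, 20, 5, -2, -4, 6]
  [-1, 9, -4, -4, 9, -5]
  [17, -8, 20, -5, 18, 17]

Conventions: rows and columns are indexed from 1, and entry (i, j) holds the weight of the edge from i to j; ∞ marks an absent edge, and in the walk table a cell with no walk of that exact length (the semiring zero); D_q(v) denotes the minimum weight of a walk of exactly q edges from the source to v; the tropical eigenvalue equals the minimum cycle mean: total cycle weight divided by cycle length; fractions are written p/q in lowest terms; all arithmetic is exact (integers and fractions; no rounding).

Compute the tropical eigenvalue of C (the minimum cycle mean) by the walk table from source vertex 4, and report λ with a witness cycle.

q=0: [∞, ∞, ∞, 0, ∞, ∞]
q=1: [0, 20, 5, -2, -4, 6]
q=2: [-5, -3, -8, -8, -6, -9]
q=3: [-8, -17, -10, -14, -12, -11]
q=4: [-21, -19, -16, -26, -18, -17]
q=5: [-26, -25, -25, -28, -30, -23]
q=6: [-31, -33, -34, -34, -32, -35]
Optimal cycle mean attained by: cycle 2->4->5->6->2, total (-9) + (-4) + (-5) + (-8), length 4.
Answer: λ = -13/2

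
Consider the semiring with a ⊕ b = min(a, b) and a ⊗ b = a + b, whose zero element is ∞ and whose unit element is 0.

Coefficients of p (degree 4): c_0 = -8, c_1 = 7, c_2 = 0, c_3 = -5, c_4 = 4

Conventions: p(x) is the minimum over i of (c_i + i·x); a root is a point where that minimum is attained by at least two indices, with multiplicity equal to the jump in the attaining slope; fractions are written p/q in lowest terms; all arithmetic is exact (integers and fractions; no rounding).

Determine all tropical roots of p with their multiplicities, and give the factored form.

hull edge (i=0, c=-8) to (i=3, c=-5): slope 1, span 3
hull edge (i=3, c=-5) to (i=4, c=4): slope 9, span 1
Factored form: p(x) = 4 ⊗ (x ⊕ (-9)) ⊗ (x ⊕ (-1)) ⊗ (x ⊕ (-1)) ⊗ (x ⊕ (-1))
Answer: roots = -9 (mult 1), -1 (mult 3)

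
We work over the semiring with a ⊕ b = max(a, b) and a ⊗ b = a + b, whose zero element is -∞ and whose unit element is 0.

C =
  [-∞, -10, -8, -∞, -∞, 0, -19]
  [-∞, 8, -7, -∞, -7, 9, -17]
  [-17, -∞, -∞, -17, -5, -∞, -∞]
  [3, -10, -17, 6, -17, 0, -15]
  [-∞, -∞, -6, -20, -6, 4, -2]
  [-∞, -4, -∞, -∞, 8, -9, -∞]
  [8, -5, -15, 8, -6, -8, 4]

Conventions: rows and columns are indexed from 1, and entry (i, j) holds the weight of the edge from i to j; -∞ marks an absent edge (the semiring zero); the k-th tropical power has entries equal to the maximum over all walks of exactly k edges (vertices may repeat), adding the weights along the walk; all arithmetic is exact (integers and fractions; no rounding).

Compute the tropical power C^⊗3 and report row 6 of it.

C^⊗2:
  [-11, -2, -17, -11, 8, -1, -15]
  [-9, 16, 1, -9, 17, 17, -9]
  [-14, -27, -11, -11, -11, -1, -7]
  [9, -2, -5, 12, 8, 6, -9]
  [6, 0, -12, 6, 12, -2, 2]
  [-∞, 4, 2, -12, 2, 12, 6]
  [12, 3, 0, 14, 0, 8, 8]
C^⊗3:
  [-7, 6, 2, -5, 7, 12, 6]
  [-1, 24, 11, -1, 25, 25, 15]
  [1, -5, -17, 1, 7, -7, -3]
  [15, 6, 2, 18, 14, 12, 6]
  [10, 8, 6, 12, 6, 16, 10]
  [14, 12, -3, 14, 20, 13, 10]
  [17, 11, 4, 20, 16, 14, 12]
Answer: row 6 of C^⊗3 = [14, 12, -3, 14, 20, 13, 10]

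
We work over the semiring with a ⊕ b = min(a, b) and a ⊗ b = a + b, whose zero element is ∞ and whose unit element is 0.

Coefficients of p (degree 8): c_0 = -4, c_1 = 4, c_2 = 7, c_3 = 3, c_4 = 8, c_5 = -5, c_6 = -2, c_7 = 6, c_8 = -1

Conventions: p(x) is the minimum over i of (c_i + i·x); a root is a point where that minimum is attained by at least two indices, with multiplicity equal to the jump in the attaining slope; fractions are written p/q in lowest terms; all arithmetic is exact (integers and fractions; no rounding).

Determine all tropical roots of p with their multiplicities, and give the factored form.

hull edge (i=0, c=-4) to (i=5, c=-5): slope -1/5, span 5
hull edge (i=5, c=-5) to (i=8, c=-1): slope 4/3, span 3
Factored form: p(x) = -1 ⊗ (x ⊕ (-4/3)) ⊗ (x ⊕ (-4/3)) ⊗ (x ⊕ (-4/3)) ⊗ (x ⊕ 1/5) ⊗ (x ⊕ 1/5) ⊗ (x ⊕ 1/5) ⊗ (x ⊕ 1/5) ⊗ (x ⊕ 1/5)
Answer: roots = -4/3 (mult 3), 1/5 (mult 5)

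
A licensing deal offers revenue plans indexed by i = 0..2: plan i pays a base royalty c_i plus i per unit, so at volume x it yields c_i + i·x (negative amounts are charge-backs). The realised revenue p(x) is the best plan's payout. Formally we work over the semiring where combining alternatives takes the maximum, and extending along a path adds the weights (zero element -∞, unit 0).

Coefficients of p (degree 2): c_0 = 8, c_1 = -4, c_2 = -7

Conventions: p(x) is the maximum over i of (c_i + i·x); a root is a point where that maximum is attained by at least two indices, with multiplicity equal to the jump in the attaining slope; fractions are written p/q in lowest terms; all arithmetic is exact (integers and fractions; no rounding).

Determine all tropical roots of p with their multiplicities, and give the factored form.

hull edge (i=0, c=8) to (i=2, c=-7): slope -15/2, span 2
Factored form: p(x) = -7 ⊗ (x ⊕ 15/2) ⊗ (x ⊕ 15/2)
Answer: roots = 15/2 (mult 2)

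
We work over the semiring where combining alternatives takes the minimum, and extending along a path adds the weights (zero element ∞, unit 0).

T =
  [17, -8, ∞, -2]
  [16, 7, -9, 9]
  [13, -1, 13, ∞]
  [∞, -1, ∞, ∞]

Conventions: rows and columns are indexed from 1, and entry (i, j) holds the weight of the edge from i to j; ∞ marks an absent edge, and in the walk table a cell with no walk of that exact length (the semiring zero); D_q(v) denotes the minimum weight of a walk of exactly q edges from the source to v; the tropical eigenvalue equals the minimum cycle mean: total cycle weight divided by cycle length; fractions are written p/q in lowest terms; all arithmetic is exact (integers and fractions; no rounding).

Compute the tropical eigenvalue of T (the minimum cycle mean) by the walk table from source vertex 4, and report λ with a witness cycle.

q=0: [∞, ∞, ∞, 0]
q=1: [∞, -1, ∞, ∞]
q=2: [15, 6, -10, 8]
q=3: [3, -11, -3, 13]
q=4: [5, -5, -20, -2]
Optimal cycle mean attained by: cycle 2->3->2, total (-9) + (-1), length 2.
Answer: λ = -5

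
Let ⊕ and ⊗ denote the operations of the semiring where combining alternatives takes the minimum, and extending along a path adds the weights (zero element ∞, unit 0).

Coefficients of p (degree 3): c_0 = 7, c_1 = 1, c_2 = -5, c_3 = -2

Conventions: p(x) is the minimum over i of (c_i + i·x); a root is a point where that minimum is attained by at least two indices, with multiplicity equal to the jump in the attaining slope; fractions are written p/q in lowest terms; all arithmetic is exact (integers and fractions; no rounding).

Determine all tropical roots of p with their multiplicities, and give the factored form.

hull edge (i=0, c=7) to (i=2, c=-5): slope -6, span 2
hull edge (i=2, c=-5) to (i=3, c=-2): slope 3, span 1
Factored form: p(x) = -2 ⊗ (x ⊕ (-3)) ⊗ (x ⊕ 6) ⊗ (x ⊕ 6)
Answer: roots = -3 (mult 1), 6 (mult 2)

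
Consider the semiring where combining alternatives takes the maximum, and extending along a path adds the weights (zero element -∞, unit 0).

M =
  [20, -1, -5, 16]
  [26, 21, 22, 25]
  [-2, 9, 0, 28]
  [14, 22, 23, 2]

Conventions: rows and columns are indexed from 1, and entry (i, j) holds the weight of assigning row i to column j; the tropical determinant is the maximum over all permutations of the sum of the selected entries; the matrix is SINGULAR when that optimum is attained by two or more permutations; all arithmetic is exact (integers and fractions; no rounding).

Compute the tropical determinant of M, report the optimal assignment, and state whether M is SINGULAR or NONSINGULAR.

σ = (1, 2, 3, 4): 20 + 21 + 0 + 2 = 43
σ = (1, 2, 4, 3): 20 + 21 + 28 + 23 = 92
σ = (1, 3, 2, 4): 20 + 22 + 9 + 2 = 53
σ = (1, 3, 4, 2): 20 + 22 + 28 + 22 = 92
σ = (1, 4, 2, 3): 20 + 25 + 9 + 23 = 77
σ = (1, 4, 3, 2): 20 + 25 + 0 + 22 = 67
σ = (2, 1, 3, 4): (-1) + 26 + 0 + 2 = 27
σ = (2, 1, 4, 3): (-1) + 26 + 28 + 23 = 76
σ = (2, 3, 1, 4): (-1) + 22 + (-2) + 2 = 21
σ = (2, 3, 4, 1): (-1) + 22 + 28 + 14 = 63
σ = (2, 4, 1, 3): (-1) + 25 + (-2) + 23 = 45
σ = (2, 4, 3, 1): (-1) + 25 + 0 + 14 = 38
σ = (3, 1, 2, 4): (-5) + 26 + 9 + 2 = 32
σ = (3, 1, 4, 2): (-5) + 26 + 28 + 22 = 71
σ = (3, 2, 1, 4): (-5) + 21 + (-2) + 2 = 16
σ = (3, 2, 4, 1): (-5) + 21 + 28 + 14 = 58
σ = (3, 4, 1, 2): (-5) + 25 + (-2) + 22 = 40
σ = (3, 4, 2, 1): (-5) + 25 + 9 + 14 = 43
σ = (4, 1, 2, 3): 16 + 26 + 9 + 23 = 74
σ = (4, 1, 3, 2): 16 + 26 + 0 + 22 = 64
σ = (4, 2, 1, 3): 16 + 21 + (-2) + 23 = 58
σ = (4, 2, 3, 1): 16 + 21 + 0 + 14 = 51
σ = (4, 3, 1, 2): 16 + 22 + (-2) + 22 = 58
σ = (4, 3, 2, 1): 16 + 22 + 9 + 14 = 61
Optimal value attained by: σ = (1, 2, 4, 3).
Answer: det⊕(M) = 92; verdict: SINGULAR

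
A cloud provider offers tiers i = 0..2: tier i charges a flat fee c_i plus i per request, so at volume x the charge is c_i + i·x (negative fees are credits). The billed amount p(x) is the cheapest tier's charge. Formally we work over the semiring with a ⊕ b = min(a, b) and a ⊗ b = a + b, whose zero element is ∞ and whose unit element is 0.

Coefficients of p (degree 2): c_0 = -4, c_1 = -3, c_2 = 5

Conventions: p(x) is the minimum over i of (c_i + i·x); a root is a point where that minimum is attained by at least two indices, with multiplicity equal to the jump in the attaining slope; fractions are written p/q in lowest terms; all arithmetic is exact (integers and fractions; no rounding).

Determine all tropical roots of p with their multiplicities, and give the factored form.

hull edge (i=0, c=-4) to (i=1, c=-3): slope 1, span 1
hull edge (i=1, c=-3) to (i=2, c=5): slope 8, span 1
Factored form: p(x) = 5 ⊗ (x ⊕ (-8)) ⊗ (x ⊕ (-1))
Answer: roots = -8 (mult 1), -1 (mult 1)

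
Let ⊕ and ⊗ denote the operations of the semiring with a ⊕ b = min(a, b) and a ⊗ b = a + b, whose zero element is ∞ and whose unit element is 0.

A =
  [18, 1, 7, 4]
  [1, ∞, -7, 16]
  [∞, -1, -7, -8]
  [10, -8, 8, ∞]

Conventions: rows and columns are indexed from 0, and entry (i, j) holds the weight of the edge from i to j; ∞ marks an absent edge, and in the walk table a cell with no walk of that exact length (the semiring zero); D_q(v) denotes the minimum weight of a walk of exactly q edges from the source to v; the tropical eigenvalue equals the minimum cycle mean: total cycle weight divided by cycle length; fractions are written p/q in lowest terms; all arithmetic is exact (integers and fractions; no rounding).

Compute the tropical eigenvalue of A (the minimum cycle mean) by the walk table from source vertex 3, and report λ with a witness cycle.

q=0: [∞, ∞, ∞, 0]
q=1: [10, -8, 8, ∞]
q=2: [-7, 7, -15, 0]
q=3: [8, -16, -22, -23]
q=4: [-15, -31, -29, -30]
Optimal cycle mean attained by: cycle 1->2->3->1, total (-7) + (-8) + (-8), length 3.
Answer: λ = -23/3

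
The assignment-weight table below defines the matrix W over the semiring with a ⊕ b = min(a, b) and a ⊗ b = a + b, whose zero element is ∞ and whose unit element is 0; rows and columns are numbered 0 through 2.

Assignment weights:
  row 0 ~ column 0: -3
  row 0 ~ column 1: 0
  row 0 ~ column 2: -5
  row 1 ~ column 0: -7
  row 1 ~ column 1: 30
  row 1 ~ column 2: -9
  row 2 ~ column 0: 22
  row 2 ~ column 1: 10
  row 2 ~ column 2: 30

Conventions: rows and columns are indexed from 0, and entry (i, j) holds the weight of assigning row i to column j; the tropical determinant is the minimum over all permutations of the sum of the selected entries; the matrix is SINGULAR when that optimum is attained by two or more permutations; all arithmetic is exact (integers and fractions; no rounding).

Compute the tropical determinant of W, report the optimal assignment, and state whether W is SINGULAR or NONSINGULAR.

σ = (0, 1, 2): (-3) + 30 + 30 = 57
σ = (0, 2, 1): (-3) + (-9) + 10 = -2
σ = (1, 0, 2): 0 + (-7) + 30 = 23
σ = (1, 2, 0): 0 + (-9) + 22 = 13
σ = (2, 0, 1): (-5) + (-7) + 10 = -2
σ = (2, 1, 0): (-5) + 30 + 22 = 47
Optimal value attained by: σ = (0, 2, 1).
Answer: det⊕(W) = -2; verdict: SINGULAR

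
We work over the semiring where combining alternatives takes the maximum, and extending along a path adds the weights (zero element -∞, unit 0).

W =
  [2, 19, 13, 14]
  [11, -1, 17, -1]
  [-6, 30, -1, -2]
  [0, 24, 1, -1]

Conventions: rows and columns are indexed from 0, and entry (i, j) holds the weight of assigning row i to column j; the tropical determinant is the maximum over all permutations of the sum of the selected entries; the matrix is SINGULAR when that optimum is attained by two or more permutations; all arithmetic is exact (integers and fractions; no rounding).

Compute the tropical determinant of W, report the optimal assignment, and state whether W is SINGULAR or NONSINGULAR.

σ = (0, 1, 2, 3): 2 + (-1) + (-1) + (-1) = -1
σ = (0, 1, 3, 2): 2 + (-1) + (-2) + 1 = 0
σ = (0, 2, 1, 3): 2 + 17 + 30 + (-1) = 48
σ = (0, 2, 3, 1): 2 + 17 + (-2) + 24 = 41
σ = (0, 3, 1, 2): 2 + (-1) + 30 + 1 = 32
σ = (0, 3, 2, 1): 2 + (-1) + (-1) + 24 = 24
σ = (1, 0, 2, 3): 19 + 11 + (-1) + (-1) = 28
σ = (1, 0, 3, 2): 19 + 11 + (-2) + 1 = 29
σ = (1, 2, 0, 3): 19 + 17 + (-6) + (-1) = 29
σ = (1, 2, 3, 0): 19 + 17 + (-2) + 0 = 34
σ = (1, 3, 0, 2): 19 + (-1) + (-6) + 1 = 13
σ = (1, 3, 2, 0): 19 + (-1) + (-1) + 0 = 17
σ = (2, 0, 1, 3): 13 + 11 + 30 + (-1) = 53
σ = (2, 0, 3, 1): 13 + 11 + (-2) + 24 = 46
σ = (2, 1, 0, 3): 13 + (-1) + (-6) + (-1) = 5
σ = (2, 1, 3, 0): 13 + (-1) + (-2) + 0 = 10
σ = (2, 3, 0, 1): 13 + (-1) + (-6) + 24 = 30
σ = (2, 3, 1, 0): 13 + (-1) + 30 + 0 = 42
σ = (3, 0, 1, 2): 14 + 11 + 30 + 1 = 56
σ = (3, 0, 2, 1): 14 + 11 + (-1) + 24 = 48
σ = (3, 1, 0, 2): 14 + (-1) + (-6) + 1 = 8
σ = (3, 1, 2, 0): 14 + (-1) + (-1) + 0 = 12
σ = (3, 2, 0, 1): 14 + 17 + (-6) + 24 = 49
σ = (3, 2, 1, 0): 14 + 17 + 30 + 0 = 61
Optimal value attained by: σ = (3, 2, 1, 0).
Answer: det⊕(W) = 61; verdict: NONSINGULAR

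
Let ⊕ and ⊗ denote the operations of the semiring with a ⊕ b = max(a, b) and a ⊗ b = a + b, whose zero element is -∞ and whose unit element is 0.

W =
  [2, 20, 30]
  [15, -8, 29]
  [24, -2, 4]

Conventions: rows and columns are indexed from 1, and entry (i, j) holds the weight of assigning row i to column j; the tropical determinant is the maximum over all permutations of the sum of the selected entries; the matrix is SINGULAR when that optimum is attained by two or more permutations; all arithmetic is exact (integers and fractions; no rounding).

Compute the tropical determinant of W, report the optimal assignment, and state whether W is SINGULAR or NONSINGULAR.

σ = (1, 2, 3): 2 + (-8) + 4 = -2
σ = (1, 3, 2): 2 + 29 + (-2) = 29
σ = (2, 1, 3): 20 + 15 + 4 = 39
σ = (2, 3, 1): 20 + 29 + 24 = 73
σ = (3, 1, 2): 30 + 15 + (-2) = 43
σ = (3, 2, 1): 30 + (-8) + 24 = 46
Optimal value attained by: σ = (2, 3, 1).
Answer: det⊕(W) = 73; verdict: NONSINGULAR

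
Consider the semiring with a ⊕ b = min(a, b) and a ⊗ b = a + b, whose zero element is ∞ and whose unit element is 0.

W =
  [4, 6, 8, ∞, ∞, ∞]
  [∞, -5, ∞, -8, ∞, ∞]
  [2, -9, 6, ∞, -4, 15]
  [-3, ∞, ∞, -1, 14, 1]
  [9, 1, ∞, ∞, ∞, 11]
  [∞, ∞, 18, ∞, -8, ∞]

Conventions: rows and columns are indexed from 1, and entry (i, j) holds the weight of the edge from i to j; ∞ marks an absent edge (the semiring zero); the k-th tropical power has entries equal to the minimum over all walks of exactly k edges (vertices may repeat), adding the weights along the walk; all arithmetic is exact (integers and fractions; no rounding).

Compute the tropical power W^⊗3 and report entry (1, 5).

W^⊗2:
  [8, -1, 12, -2, 4, 23]
  [-11, -10, ∞, -13, 6, -7]
  [5, -14, 10, -17, 2, 7]
  [-4, 3, 5, -2, -7, 0]
  [13, -4, 17, -7, 3, ∞]
  [1, -7, 24, ∞, 14, 3]
W^⊗3:
  [-5, -6, 16, -9, 8, -1]
  [-16, -15, -3, -18, -15, -12]
  [-20, -19, 13, -22, -3, -16]
  [-5, -6, 4, -5, -8, -1]
  [-10, -9, 21, -12, 7, -6]
  [5, -12, 9, -15, -5, 25]
Key observation: the optimum is the walk 1->1->3->5, with weight 4 + 8 + (-4) = 8.
Optimal value attained by: walk 1->1->3->5.
Answer: (W^⊗3)[1][5] = 8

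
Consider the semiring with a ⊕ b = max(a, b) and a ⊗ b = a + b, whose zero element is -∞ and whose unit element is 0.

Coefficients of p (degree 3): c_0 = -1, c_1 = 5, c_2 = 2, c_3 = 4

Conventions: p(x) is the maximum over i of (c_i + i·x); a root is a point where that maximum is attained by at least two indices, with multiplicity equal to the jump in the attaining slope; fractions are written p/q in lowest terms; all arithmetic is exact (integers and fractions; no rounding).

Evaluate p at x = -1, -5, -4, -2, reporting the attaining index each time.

p(-1) = max(-1+0·(-1)=-1, 5+1·(-1)=4, 2+2·(-1)=0, 4+3·(-1)=1) = 4 (attained by i=1)
p(-5) = max(-1+0·(-5)=-1, 5+1·(-5)=0, 2+2·(-5)=-8, 4+3·(-5)=-11) = 0 (attained by i=1)
p(-4) = max(-1+0·(-4)=-1, 5+1·(-4)=1, 2+2·(-4)=-6, 4+3·(-4)=-8) = 1 (attained by i=1)
p(-2) = max(-1+0·(-2)=-1, 5+1·(-2)=3, 2+2·(-2)=-2, 4+3·(-2)=-2) = 3 (attained by i=1)
Answer: p(-1) = 4; p(-5) = 0; p(-4) = 1; p(-2) = 3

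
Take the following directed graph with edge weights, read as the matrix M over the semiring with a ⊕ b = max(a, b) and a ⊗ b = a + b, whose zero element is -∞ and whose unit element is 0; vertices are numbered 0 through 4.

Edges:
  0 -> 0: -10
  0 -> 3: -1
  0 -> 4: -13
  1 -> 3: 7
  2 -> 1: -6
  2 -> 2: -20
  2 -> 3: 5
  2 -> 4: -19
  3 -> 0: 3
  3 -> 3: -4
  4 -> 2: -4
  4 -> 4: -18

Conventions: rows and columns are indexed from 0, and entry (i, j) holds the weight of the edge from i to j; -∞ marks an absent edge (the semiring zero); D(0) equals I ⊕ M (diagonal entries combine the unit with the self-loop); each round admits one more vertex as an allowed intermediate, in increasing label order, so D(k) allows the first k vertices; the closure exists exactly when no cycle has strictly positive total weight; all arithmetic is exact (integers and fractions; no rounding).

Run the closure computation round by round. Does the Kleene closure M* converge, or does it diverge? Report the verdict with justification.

D(0):
  [0, -∞, -∞, -1, -13]
  [-∞, 0, -∞, 7, -∞]
  [-∞, -6, 0, 5, -19]
  [3, -∞, -∞, 0, -∞]
  [-∞, -∞, -4, -∞, 0]
Detection: at round 1, diagonal entry (3, 3) turns strictly positive.
Key observation: the cycle 3->0->3 has total weight 3 + (-1), which is strictly positive.
Answer: DIVERGES — positive cycle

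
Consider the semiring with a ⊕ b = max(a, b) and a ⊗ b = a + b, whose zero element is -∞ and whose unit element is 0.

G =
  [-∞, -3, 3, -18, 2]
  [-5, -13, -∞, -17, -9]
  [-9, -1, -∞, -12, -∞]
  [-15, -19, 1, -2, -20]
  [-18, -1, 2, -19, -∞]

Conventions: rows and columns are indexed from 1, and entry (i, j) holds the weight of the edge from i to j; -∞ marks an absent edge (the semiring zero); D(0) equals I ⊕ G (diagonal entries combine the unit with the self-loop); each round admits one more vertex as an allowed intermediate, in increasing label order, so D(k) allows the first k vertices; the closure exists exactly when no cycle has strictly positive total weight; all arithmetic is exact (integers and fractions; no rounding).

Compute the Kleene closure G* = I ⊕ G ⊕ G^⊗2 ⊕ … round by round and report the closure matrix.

D(0):
  [0, -3, 3, -18, 2]
  [-5, 0, -∞, -17, -9]
  [-9, -1, 0, -12, -∞]
  [-15, -19, 1, 0, -20]
  [-18, -1, 2, -19, 0]
D(1):
  [0, -3, 3, -18, 2]
  [-5, 0, -2, -17, -3]
  [-9, -1, 0, -12, -7]
  [-15, -18, 1, 0, -13]
  [-18, -1, 2, -19, 0]
D(2):
  [0, -3, 3, -18, 2]
  [-5, 0, -2, -17, -3]
  [-6, -1, 0, -12, -4]
  [-15, -18, 1, 0, -13]
  [-6, -1, 2, -18, 0]
D(3):
  [0, 2, 3, -9, 2]
  [-5, 0, -2, -14, -3]
  [-6, -1, 0, -12, -4]
  [-5, 0, 1, 0, -3]
  [-4, 1, 2, -10, 0]
D(4):
  [0, 2, 3, -9, 2]
  [-5, 0, -2, -14, -3]
  [-6, -1, 0, -12, -4]
  [-5, 0, 1, 0, -3]
  [-4, 1, 2, -10, 0]
D(5):
  [0, 3, 4, -8, 2]
  [-5, 0, -1, -13, -3]
  [-6, -1, 0, -12, -4]
  [-5, 0, 1, 0, -3]
  [-4, 1, 2, -10, 0]
Answer: G* = [[0, 3, 4, -8, 2], [-5, 0, -1, -13, -3], [-6, -1, 0, -12, -4], [-5, 0, 1, 0, -3], [-4, 1, 2, -10, 0]]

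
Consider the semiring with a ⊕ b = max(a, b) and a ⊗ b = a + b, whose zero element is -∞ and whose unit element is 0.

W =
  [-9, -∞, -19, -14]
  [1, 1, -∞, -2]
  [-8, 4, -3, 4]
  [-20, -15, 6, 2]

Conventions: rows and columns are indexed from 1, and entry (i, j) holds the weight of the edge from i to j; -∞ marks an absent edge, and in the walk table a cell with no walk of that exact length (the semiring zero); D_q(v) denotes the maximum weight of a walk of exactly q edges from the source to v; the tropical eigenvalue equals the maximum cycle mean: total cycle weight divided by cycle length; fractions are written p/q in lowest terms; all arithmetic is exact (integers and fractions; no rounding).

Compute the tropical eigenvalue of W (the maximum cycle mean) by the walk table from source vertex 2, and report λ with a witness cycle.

q=0: [-∞, 0, -∞, -∞]
q=1: [1, 1, -∞, -2]
q=2: [2, 2, 4, 0]
q=3: [3, 8, 6, 8]
q=4: [9, 10, 14, 10]
Optimal cycle mean attained by: cycle 3->4->3, total 4 + 6, length 2.
Answer: λ = 5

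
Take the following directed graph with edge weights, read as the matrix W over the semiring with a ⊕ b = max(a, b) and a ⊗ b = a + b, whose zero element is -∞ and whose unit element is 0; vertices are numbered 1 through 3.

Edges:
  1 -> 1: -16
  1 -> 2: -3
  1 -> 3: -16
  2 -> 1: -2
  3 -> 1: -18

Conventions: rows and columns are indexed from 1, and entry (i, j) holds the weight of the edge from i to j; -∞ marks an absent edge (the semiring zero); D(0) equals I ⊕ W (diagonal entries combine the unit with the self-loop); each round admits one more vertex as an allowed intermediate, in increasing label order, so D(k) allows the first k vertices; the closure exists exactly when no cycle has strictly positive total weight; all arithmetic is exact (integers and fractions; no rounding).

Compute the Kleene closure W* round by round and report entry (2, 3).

D(0):
  [0, -3, -16]
  [-2, 0, -∞]
  [-18, -∞, 0]
D(1):
  [0, -3, -16]
  [-2, 0, -18]
  [-18, -21, 0]
D(2):
  [0, -3, -16]
  [-2, 0, -18]
  [-18, -21, 0]
D(3):
  [0, -3, -16]
  [-2, 0, -18]
  [-18, -21, 0]
Answer: W*[2][3] = -18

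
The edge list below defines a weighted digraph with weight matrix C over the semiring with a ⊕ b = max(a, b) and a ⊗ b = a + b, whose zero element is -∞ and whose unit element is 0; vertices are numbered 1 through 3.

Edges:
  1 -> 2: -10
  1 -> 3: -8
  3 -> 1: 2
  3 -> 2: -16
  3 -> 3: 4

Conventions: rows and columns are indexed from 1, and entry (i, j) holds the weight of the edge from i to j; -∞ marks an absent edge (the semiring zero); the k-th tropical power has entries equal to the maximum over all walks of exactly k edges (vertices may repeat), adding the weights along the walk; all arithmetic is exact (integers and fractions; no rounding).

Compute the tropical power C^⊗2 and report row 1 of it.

C^⊗2:
  [-6, -24, -4]
  [-∞, -∞, -∞]
  [6, -8, 8]
Answer: row 1 of C^⊗2 = [-6, -24, -4]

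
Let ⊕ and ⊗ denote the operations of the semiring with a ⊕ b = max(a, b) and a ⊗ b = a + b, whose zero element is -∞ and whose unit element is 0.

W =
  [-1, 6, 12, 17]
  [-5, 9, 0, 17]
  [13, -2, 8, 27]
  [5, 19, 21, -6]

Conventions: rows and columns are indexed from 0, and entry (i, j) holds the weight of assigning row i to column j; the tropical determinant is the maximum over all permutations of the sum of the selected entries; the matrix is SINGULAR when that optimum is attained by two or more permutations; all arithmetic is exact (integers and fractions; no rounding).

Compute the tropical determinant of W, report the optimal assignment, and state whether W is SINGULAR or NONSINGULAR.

σ = (0, 1, 2, 3): (-1) + 9 + 8 + (-6) = 10
σ = (0, 1, 3, 2): (-1) + 9 + 27 + 21 = 56
σ = (0, 2, 1, 3): (-1) + 0 + (-2) + (-6) = -9
σ = (0, 2, 3, 1): (-1) + 0 + 27 + 19 = 45
σ = (0, 3, 1, 2): (-1) + 17 + (-2) + 21 = 35
σ = (0, 3, 2, 1): (-1) + 17 + 8 + 19 = 43
σ = (1, 0, 2, 3): 6 + (-5) + 8 + (-6) = 3
σ = (1, 0, 3, 2): 6 + (-5) + 27 + 21 = 49
σ = (1, 2, 0, 3): 6 + 0 + 13 + (-6) = 13
σ = (1, 2, 3, 0): 6 + 0 + 27 + 5 = 38
σ = (1, 3, 0, 2): 6 + 17 + 13 + 21 = 57
σ = (1, 3, 2, 0): 6 + 17 + 8 + 5 = 36
σ = (2, 0, 1, 3): 12 + (-5) + (-2) + (-6) = -1
σ = (2, 0, 3, 1): 12 + (-5) + 27 + 19 = 53
σ = (2, 1, 0, 3): 12 + 9 + 13 + (-6) = 28
σ = (2, 1, 3, 0): 12 + 9 + 27 + 5 = 53
σ = (2, 3, 0, 1): 12 + 17 + 13 + 19 = 61
σ = (2, 3, 1, 0): 12 + 17 + (-2) + 5 = 32
σ = (3, 0, 1, 2): 17 + (-5) + (-2) + 21 = 31
σ = (3, 0, 2, 1): 17 + (-5) + 8 + 19 = 39
σ = (3, 1, 0, 2): 17 + 9 + 13 + 21 = 60
σ = (3, 1, 2, 0): 17 + 9 + 8 + 5 = 39
σ = (3, 2, 0, 1): 17 + 0 + 13 + 19 = 49
σ = (3, 2, 1, 0): 17 + 0 + (-2) + 5 = 20
Optimal value attained by: σ = (2, 3, 0, 1).
Answer: det⊕(W) = 61; verdict: NONSINGULAR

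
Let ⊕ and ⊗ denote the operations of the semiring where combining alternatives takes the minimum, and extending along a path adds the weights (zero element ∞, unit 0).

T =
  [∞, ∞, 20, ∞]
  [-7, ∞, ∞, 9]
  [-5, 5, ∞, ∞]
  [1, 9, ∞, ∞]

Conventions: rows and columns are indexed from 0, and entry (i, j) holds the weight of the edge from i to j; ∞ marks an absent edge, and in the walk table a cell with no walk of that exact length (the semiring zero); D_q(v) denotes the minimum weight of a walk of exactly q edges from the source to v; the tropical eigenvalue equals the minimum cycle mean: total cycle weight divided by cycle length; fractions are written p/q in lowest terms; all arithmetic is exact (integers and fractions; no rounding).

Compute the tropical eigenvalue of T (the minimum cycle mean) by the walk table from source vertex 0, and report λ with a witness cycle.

q=0: [0, ∞, ∞, ∞]
q=1: [∞, ∞, 20, ∞]
q=2: [15, 25, ∞, ∞]
q=3: [18, ∞, 35, 34]
q=4: [30, 40, 38, ∞]
Optimal cycle mean attained by: cycle 0->2->1->0, total 20 + 5 + (-7), length 3.
Answer: λ = 6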